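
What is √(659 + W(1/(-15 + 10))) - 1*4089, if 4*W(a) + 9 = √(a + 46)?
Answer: -4089 + √(65675 + 5*√1145)/10 ≈ -4063.3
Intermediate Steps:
W(a) = -9/4 + √(46 + a)/4 (W(a) = -9/4 + √(a + 46)/4 = -9/4 + √(46 + a)/4)
√(659 + W(1/(-15 + 10))) - 1*4089 = √(659 + (-9/4 + √(46 + 1/(-15 + 10))/4)) - 1*4089 = √(659 + (-9/4 + √(46 + 1/(-5))/4)) - 4089 = √(659 + (-9/4 + √(46 - ⅕)/4)) - 4089 = √(659 + (-9/4 + √(229/5)/4)) - 4089 = √(659 + (-9/4 + (√1145/5)/4)) - 4089 = √(659 + (-9/4 + √1145/20)) - 4089 = √(2627/4 + √1145/20) - 4089 = -4089 + √(2627/4 + √1145/20)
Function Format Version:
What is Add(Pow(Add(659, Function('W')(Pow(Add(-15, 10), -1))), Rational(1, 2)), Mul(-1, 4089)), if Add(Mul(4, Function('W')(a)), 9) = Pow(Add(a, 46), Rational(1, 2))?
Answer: Add(-4089, Mul(Rational(1, 10), Pow(Add(65675, Mul(5, Pow(1145, Rational(1, 2)))), Rational(1, 2)))) ≈ -4063.3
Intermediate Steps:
Function('W')(a) = Add(Rational(-9, 4), Mul(Rational(1, 4), Pow(Add(46, a), Rational(1, 2)))) (Function('W')(a) = Add(Rational(-9, 4), Mul(Rational(1, 4), Pow(Add(a, 46), Rational(1, 2)))) = Add(Rational(-9, 4), Mul(Rational(1, 4), Pow(Add(46, a), Rational(1, 2)))))
Add(Pow(Add(659, Function('W')(Pow(Add(-15, 10), -1))), Rational(1, 2)), Mul(-1, 4089)) = Add(Pow(Add(659, Add(Rational(-9, 4), Mul(Rational(1, 4), Pow(Add(46, Pow(Add(-15, 10), -1)), Rational(1, 2))))), Rational(1, 2)), Mul(-1, 4089)) = Add(Pow(Add(659, Add(Rational(-9, 4), Mul(Rational(1, 4), Pow(Add(46, Pow(-5, -1)), Rational(1, 2))))), Rational(1, 2)), -4089) = Add(Pow(Add(659, Add(Rational(-9, 4), Mul(Rational(1, 4), Pow(Add(46, Rational(-1, 5)), Rational(1, 2))))), Rational(1, 2)), -4089) = Add(Pow(Add(659, Add(Rational(-9, 4), Mul(Rational(1, 4), Pow(Rational(229, 5), Rational(1, 2))))), Rational(1, 2)), -4089) = Add(Pow(Add(659, Add(Rational(-9, 4), Mul(Rational(1, 4), Mul(Rational(1, 5), Pow(1145, Rational(1, 2)))))), Rational(1, 2)), -4089) = Add(Pow(Add(659, Add(Rational(-9, 4), Mul(Rational(1, 20), Pow(1145, Rational(1, 2))))), Rational(1, 2)), -4089) = Add(Pow(Add(Rational(2627, 4), Mul(Rational(1, 20), Pow(1145, Rational(1, 2)))), Rational(1, 2)), -4089) = Add(-4089, Pow(Add(Rational(2627, 4), Mul(Rational(1, 20), Pow(1145, Rational(1, 2)))), Rational(1, 2)))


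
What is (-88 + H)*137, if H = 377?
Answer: 39593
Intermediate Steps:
(-88 + H)*137 = (-88 + 377)*137 = 289*137 = 39593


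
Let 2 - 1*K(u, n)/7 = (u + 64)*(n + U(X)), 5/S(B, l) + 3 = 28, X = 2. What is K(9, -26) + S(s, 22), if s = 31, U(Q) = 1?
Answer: 63946/5 ≈ 12789.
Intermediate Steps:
S(B, l) = ⅕ (S(B, l) = 5/(-3 + 28) = 5/25 = 5*(1/25) = ⅕)
K(u, n) = 14 - 7*(1 + n)*(64 + u) (K(u, n) = 14 - 7*(u + 64)*(n + 1) = 14 - 7*(64 + u)*(1 + n) = 14 - 7*(1 + n)*(64 + u))
K(9, -26) + S(s, 22) = (-434 - 448*(-26) - 7*9 - 7*(-26)*9) + ⅕ = (-434 + 11648 - 63 + 1638) + ⅕ = 12789 + ⅕ = 63946/5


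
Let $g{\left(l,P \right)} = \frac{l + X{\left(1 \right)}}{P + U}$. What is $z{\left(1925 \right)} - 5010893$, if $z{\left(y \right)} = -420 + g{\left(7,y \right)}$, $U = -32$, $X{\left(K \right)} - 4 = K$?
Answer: $- \frac{3162138499}{631} \approx -5.0113 \cdot 10^{6}$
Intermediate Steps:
$X{\left(K \right)} = 4 + K$
$g{\left(l,P \right)} = \frac{5 + l}{-32 + P}$ ($g{\left(l,P \right)} = \frac{l + \left(4 + 1\right)}{P - 32} = \frac{l + 5}{-32 + P} = \frac{5 + l}{-32 + P}$)
$z{\left(y \right)} = -420 + \frac{12}{-32 + y}$ ($z{\left(y \right)} = -420 + \frac{5 + 7}{-32 + y} = -420 + \frac{1}{-32 + y} 12 = -420 + \frac{12}{-32 + y}$)
$z{\left(1925 \right)} - 5010893 = \frac{12 \left(1121 - 67375\right)}{-32 + 1925} - 5010893 = \frac{12 \left(1121 - 67375\right)}{1893} - 5010893 = 12 \cdot \frac{1}{1893} \left(-66254\right) - 5010893 = - \frac{265016}{631} - 5010893 = - \frac{3162138499}{631}$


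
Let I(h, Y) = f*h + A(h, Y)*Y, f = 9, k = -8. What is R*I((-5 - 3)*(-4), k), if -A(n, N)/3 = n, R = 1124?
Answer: 1186944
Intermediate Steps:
A(n, N) = -3*n
I(h, Y) = 9*h - 3*Y*h (I(h, Y) = 9*h + (-3*h)*Y = 9*h - 3*Y*h)
R*I((-5 - 3)*(-4), k) = 1124*(3*((-5 - 3)*(-4))*(3 - 1*(-8))) = 1124*(3*(-8*(-4))*(3 + 8)) = 1124*(3*32*11) = 1124*1056 = 1186944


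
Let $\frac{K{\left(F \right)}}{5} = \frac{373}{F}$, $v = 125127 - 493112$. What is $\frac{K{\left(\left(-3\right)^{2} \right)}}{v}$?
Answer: $- \frac{373}{662373} \approx -0.00056313$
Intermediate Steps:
$v = -367985$
$K{\left(F \right)} = \frac{1865}{F}$ ($K{\left(F \right)} = 5 \frac{373}{F} = \frac{1865}{F}$)
$\frac{K{\left(\left(-3\right)^{2} \right)}}{v} = \frac{1865 \frac{1}{\left(-3\right)^{2}}}{-367985} = \frac{1865}{9} \left(- \frac{1}{367985}\right) = - \frac{373}{662373}$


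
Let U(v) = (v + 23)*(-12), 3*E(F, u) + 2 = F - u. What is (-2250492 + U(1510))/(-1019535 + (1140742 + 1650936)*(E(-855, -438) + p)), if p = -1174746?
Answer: 6806664/9839710463051 ≈ 6.9175e-7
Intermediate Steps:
E(F, u) = -⅔ - u/3 + F/3 (E(F, u) = -⅔ + (F - u)/3 = -⅔ + (-u/3 + F/3) = -⅔ - u/3 + F/3)
U(v) = -276 - 12*v (U(v) = (23 + v)*(-12) = -276 - 12*v)
(-2250492 + U(1510))/(-1019535 + (1140742 + 1650936)*(E(-855, -438) + p)) = (-2250492 + (-276 - 12*1510))/(-1019535 + (1140742 + 1650936)*((-⅔ - ⅓*(-438) + (⅓)*(-855)) - 1174746)) = (-2250492 + (-276 - 18120))/(-1019535 + 2791678*((-⅔ + 146 - 285) - 1174746)) = (-2250492 - 18396)/(-1019535 + 2791678*(-419/3 - 1174746)) = -2268888/(-1019535 + 2791678*(-3524657/3)) = -2268888/(-1019535 - 9839707404446/3) = -2268888/(-9839710463051/3) = -2268888*(-3/9839710463051) = 6806664/9839710463051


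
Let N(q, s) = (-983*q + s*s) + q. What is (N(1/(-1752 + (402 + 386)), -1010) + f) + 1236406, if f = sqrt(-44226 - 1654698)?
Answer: 1087636383/482 + 2*I*sqrt(424731) ≈ 2.2565e+6 + 1303.4*I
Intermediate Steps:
N(q, s) = s**2 - 982*q (N(q, s) = (-983*q + s**2) + q = (s**2 - 983*q) + q = s**2 - 982*q)
f = 2*I*sqrt(424731) (f = sqrt(-1698924) = 2*I*sqrt(424731) ≈ 1303.4*I)
(N(1/(-1752 + (402 + 386)), -1010) + f) + 1236406 = (((-1010)**2 - 982/(-1752 + (402 + 386))) + 2*I*sqrt(424731)) + 1236406 = ((1020100 - 982/(-1752 + 788)) + 2*I*sqrt(424731)) + 1236406 = ((1020100 - 982/(-964)) + 2*I*sqrt(424731)) + 1236406 = ((1020100 - 982*(-1/964)) + 2*I*sqrt(424731)) + 1236406 = ((1020100 + 491/482) + 2*I*sqrt(424731)) + 1236406 = (491688691/482 + 2*I*sqrt(424731)) + 1236406 = 1087636383/482 + 2*I*sqrt(424731)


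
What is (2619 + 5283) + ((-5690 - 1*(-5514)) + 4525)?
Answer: 12251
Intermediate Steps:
(2619 + 5283) + ((-5690 - 1*(-5514)) + 4525) = 7902 + ((-5690 + 5514) + 4525) = 7902 + (-176 + 4525) = 7902 + 4349 = 12251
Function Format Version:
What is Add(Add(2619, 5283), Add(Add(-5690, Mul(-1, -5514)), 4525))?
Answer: 12251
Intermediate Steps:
Add(Add(2619, 5283), Add(Add(-5690, Mul(-1, -5514)), 4525)) = Add(7902, Add(Add(-5690, 5514), 4525)) = Add(7902, Add(-176, 4525)) = Add(7902, 4349) = 12251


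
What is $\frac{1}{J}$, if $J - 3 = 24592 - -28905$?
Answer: $\frac{1}{53500} \approx 1.8692 \cdot 10^{-5}$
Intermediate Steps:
$J = 53500$ ($J = 3 + \left(24592 - -28905\right) = 3 + \left(24592 + 28905\right) = 3 + 53497 = 53500$)
$\frac{1}{J} = \frac{1}{53500}$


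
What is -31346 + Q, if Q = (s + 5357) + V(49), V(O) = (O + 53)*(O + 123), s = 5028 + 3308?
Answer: -109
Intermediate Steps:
s = 8336
V(O) = (53 + O)*(123 + O)
Q = 31237 (Q = (8336 + 5357) + (6519 + 49² + 176*49) = 13693 + (6519 + 2401 + 8624) = 13693 + 17544 = 31237)
-31346 + Q = -31346 + 31237 = -109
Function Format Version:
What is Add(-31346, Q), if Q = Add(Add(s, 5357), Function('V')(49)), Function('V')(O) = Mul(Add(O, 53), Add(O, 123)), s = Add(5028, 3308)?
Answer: -109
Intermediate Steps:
s = 8336
Function('V')(O) = Mul(Add(53, O), Add(123, O))
Q = 31237 (Q = Add(Add(8336, 5357), Add(6519, Pow(49, 2), Mul(176, 49))) = Add(13693, Add(6519, 2401, 8624)) = Add(13693, 17544) = 31237)
Add(-31346, Q) = Add(-31346, 31237) = -109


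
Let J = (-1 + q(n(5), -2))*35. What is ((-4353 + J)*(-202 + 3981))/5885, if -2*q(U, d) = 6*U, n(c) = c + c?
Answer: -20550202/5885 ≈ -3492.0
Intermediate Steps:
n(c) = 2*c
q(U, d) = -3*U
J = -1085 (J = (-1 - 6*5)*35 = (-1 - 3*10)*35 = (-1 - 30)*35 = -31*35 = -1085)
((-4353 + J)*(-202 + 3981))/5885 = ((-4353 - 1085)*(-202 + 3981))/5885 = -5438*3779*(1/5885) = -20550202*1/5885 = -20550202/5885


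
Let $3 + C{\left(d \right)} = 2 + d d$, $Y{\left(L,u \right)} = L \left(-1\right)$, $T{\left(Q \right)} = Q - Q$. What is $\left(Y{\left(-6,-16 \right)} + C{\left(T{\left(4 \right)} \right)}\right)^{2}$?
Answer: $25$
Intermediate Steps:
$T{\left(Q \right)} = 0$
$Y{\left(L,u \right)} = - L$
$C{\left(d \right)} = -1 + d^{2}$ ($C{\left(d \right)} = -3 + \left(2 + d d\right) = -3 + \left(2 + d^{2}\right) = -1 + d^{2}$)
$\left(Y{\left(-6,-16 \right)} + C{\left(T{\left(4 \right)} \right)}\right)^{2} = \left(\left(-1\right) \left(-6\right) - \left(1 - 0^{2}\right)\right)^{2} = \left(6 + \left(-1 + 0\right)\right)^{2} = \left(6 - 1\right)^{2} = 5^{2} = 25$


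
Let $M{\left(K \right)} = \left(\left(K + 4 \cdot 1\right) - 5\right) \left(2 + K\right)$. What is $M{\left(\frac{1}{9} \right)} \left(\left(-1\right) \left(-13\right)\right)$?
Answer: $- \frac{1976}{81} \approx -24.395$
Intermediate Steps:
$M{\left(K \right)} = \left(-1 + K\right) \left(2 + K\right)$ ($M{\left(K \right)} = \left(\left(K + 4\right) - 5\right) \left(2 + K\right) = \left(\left(4 + K\right) - 5\right) \left(2 + K\right) = \left(-1 + K\right) \left(2 + K\right)$)
$M{\left(\frac{1}{9} \right)} \left(\left(-1\right) \left(-13\right)\right) = \left(-2 + \frac{1}{9} + \left(\frac{1}{9}\right)^{2}\right) \left(\left(-1\right) \left(-13\right)\right) = \left(-2 + \frac{1}{9} + \left(\frac{1}{9}\right)^{2}\right) 13 = \left(-2 + \frac{1}{9} + \frac{1}{81}\right) 13 = \left(- \frac{152}{81}\right) 13 = - \frac{1976}{81}$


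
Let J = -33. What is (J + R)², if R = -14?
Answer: 2209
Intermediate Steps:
(J + R)² = (-33 - 14)² = (-47)² = 2209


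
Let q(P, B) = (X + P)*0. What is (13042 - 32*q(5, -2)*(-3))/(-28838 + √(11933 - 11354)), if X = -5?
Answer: -376105196/831629665 - 13042*√579/831629665 ≈ -0.45263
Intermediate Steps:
q(P, B) = 0 (q(P, B) = (-5 + P)*0 = 0)
(13042 - 32*q(5, -2)*(-3))/(-28838 + √(11933 - 11354)) = (13042 - 32*0*(-3))/(-28838 + √(11933 - 11354)) = (13042 + 0*(-3))/(-28838 + √579) = (13042 + 0)/(-28838 + √579) = 13042/(-28838 + √579)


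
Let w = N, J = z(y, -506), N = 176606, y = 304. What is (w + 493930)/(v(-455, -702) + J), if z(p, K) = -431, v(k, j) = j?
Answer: -670536/1133 ≈ -591.82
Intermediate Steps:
J = -431
w = 176606
(w + 493930)/(v(-455, -702) + J) = (176606 + 493930)/(-702 - 431) = 670536/(-1133) = 670536*(-1/1133) = -670536/1133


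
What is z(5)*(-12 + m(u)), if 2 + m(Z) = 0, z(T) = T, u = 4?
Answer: -70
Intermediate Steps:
m(Z) = -2 (m(Z) = -2 + 0 = -2)
z(5)*(-12 + m(u)) = 5*(-12 - 2) = 5*(-14) = -70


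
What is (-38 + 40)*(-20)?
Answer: -40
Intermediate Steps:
(-38 + 40)*(-20) = 2*(-20) = -40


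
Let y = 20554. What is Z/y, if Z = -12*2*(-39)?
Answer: 468/10277 ≈ 0.045539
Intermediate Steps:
Z = 936 (Z = -24*(-39) = 936)
Z/y = 936/20554 = 936*(1/20554) = 468/10277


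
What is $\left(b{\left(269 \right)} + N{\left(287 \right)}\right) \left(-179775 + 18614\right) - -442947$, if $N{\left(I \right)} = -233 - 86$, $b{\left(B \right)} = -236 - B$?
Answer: $133239611$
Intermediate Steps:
$N{\left(I \right)} = -319$ ($N{\left(I \right)} = -233 - 86 = -319$)
$\left(b{\left(269 \right)} + N{\left(287 \right)}\right) \left(-179775 + 18614\right) - -442947 = \left(\left(-236 - 269\right) - 319\right) \left(-179775 + 18614\right) - -442947 = \left(\left(-236 - 269\right) - 319\right) \left(-161161\right) + 442947 = \left(-505 - 319\right) \left(-161161\right) + 442947 = \left(-824\right) \left(-161161\right) + 442947 = 132796664 + 442947 = 133239611$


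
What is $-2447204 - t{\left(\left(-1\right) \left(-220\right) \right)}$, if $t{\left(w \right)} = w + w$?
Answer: $-2447644$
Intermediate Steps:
$t{\left(w \right)} = 2 w$
$-2447204 - t{\left(\left(-1\right) \left(-220\right) \right)} = -2447204 - 2 \left(\left(-1\right) \left(-220\right)\right) = -2447204 - 2 \cdot 220 = -2447204 - 440 = -2447644$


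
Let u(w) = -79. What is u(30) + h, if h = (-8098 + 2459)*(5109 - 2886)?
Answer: -12535576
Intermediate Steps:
h = -12535497 (h = -5639*2223 = -12535497)
u(30) + h = -79 - 12535497 = -12535576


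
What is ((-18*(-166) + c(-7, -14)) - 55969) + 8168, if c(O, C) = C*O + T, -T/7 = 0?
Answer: -44715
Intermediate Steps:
T = 0 (T = -7*0 = 0)
c(O, C) = C*O (c(O, C) = C*O + 0 = C*O)
((-18*(-166) + c(-7, -14)) - 55969) + 8168 = ((-18*(-166) - 14*(-7)) - 55969) + 8168 = ((2988 + 98) - 55969) + 8168 = (3086 - 55969) + 8168 = -52883 + 8168 = -44715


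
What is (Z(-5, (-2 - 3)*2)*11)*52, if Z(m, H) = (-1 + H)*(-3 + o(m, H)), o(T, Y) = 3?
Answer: 0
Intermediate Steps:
Z(m, H) = 0 (Z(m, H) = (-1 + H)*(-3 + 3) = (-1 + H)*0 = 0)
(Z(-5, (-2 - 3)*2)*11)*52 = (0*11)*52 = 0*52 = 0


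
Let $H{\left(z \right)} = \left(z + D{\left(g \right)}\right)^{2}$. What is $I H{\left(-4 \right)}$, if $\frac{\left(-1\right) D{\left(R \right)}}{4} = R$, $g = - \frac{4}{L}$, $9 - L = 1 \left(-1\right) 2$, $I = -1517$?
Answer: $- \frac{1189328}{121} \approx -9829.2$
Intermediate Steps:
$L = 11$ ($L = 9 - 1 \left(-1\right) 2 = 9 - \left(-1\right) 2 = 9 - -2 = 9 + 2 = 11$)
$g = - \frac{4}{11} \approx -0.36364$
$D{\left(R \right)} = - 4 R$
$H{\left(z \right)} = \left(\frac{16}{11} + z\right)^{2}$ ($H{\left(z \right)} = \left(z - - \frac{16}{11}\right)^{2} = \left(z + \frac{16}{11}\right)^{2} = \left(\frac{16}{11} + z\right)^{2}$)
$I H{\left(-4 \right)} = - 1517 \frac{\left(16 + 11 \left(-4\right)\right)^{2}}{121} = - 1517 \frac{\left(16 - 44\right)^{2}}{121} = - 1517 \frac{\left(-28\right)^{2}}{121} = - 1517 \cdot \frac{1}{121} \cdot 784 = \left(-1517\right) \frac{784}{121} = - \frac{1189328}{121}$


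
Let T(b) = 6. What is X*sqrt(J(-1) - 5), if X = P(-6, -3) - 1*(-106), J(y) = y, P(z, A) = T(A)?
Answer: 112*I*sqrt(6) ≈ 274.34*I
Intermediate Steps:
P(z, A) = 6
X = 112 (X = 6 - 1*(-106) = 6 + 106 = 112)
X*sqrt(J(-1) - 5) = 112*sqrt(-1 - 5) = 112*sqrt(-6) = 112*(I*sqrt(6)) = 112*I*sqrt(6)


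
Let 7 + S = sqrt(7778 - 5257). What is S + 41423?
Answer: 41416 + sqrt(2521) ≈ 41466.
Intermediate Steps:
S = -7 + sqrt(2521) (S = -7 + sqrt(7778 - 5257) = -7 + sqrt(2521) ≈ 43.210)
S + 41423 = (-7 + sqrt(2521)) + 41423 = 41416 + sqrt(2521)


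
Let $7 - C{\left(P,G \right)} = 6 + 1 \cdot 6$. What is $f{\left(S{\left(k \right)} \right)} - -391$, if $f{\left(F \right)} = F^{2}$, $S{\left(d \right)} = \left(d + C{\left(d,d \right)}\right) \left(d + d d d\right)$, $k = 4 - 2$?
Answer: $1291$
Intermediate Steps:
$C{\left(P,G \right)} = -5$ ($C{\left(P,G \right)} = 7 - \left(6 + 1 \cdot 6\right) = 7 - \left(6 + 6\right) = 7 - 12 = -5$)
$k = 2$ ($k = 4 - 2 = 2$)
$S{\left(d \right)} = \left(-5 + d\right) \left(d + d^{3}\right)$ ($S{\left(d \right)} = \left(d - 5\right) \left(d + d d d\right) = \left(-5 + d\right) \left(d + d^{2} d\right) = \left(-5 + d\right) \left(d + d^{3}\right)$)
$f{\left(S{\left(k \right)} \right)} - -391 = \left(2 \left(-5 + 2 + 2^{3} - 5 \cdot 2^{2}\right)\right)^{2} - -391 = \left(2 \left(-5 + 2 + 8 - 20\right)\right)^{2} + 391 = \left(2 \left(-15\right)\right)^{2} + 391 = \left(-30\right)^{2} + 391 = 900 + 391 = 1291$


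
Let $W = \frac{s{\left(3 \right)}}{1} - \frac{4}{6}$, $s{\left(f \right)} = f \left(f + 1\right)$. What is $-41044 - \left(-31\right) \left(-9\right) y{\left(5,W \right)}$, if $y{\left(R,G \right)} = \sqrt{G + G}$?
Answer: $-41044 - 186 \sqrt{51} \approx -42372.0$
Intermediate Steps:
$s{\left(f \right)} = f \left(1 + f\right)$
$W = \frac{34}{3}$ ($W = \frac{3 \left(1 + 3\right)}{1} - \frac{4}{6} = 3 \cdot 4 \cdot 1 - \frac{2}{3} = 12 \cdot 1 - \frac{2}{3} = 12 - \frac{2}{3} = \frac{34}{3} \approx 11.333$)
$y{\left(R,G \right)} = \sqrt{2} \sqrt{G}$ ($y{\left(R,G \right)} = \sqrt{2 G} = \sqrt{2} \sqrt{G}$)
$-41044 - \left(-31\right) \left(-9\right) y{\left(5,W \right)} = -41044 - \left(-31\right) \left(-9\right) \sqrt{2} \sqrt{\frac{34}{3}} = -41044 - 279 \sqrt{2} \frac{\sqrt{102}}{3} = -41044 - 279 \frac{2 \sqrt{51}}{3} = -41044 - 186 \sqrt{51}$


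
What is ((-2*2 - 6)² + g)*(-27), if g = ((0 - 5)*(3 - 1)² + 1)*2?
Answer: -1674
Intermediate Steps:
g = -38 (g = (-5*2² + 1)*2 = (-5*4 + 1)*2 = (-20 + 1)*2 = -19*2 = -38)
((-2*2 - 6)² + g)*(-27) = ((-2*2 - 6)² - 38)*(-27) = ((-4 - 6)² - 38)*(-27) = ((-10)² - 38)*(-27) = (100 - 38)*(-27) = 62*(-27) = -1674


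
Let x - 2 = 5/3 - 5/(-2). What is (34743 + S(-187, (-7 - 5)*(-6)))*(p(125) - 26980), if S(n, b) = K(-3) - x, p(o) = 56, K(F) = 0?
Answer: -2805763502/3 ≈ -9.3525e+8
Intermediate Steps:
x = 37/6 (x = 2 + (5/3 - 5/(-2)) = 2 + (5*(⅓) - 5*(-½)) = 2 + (5/3 + 5/2) = 2 + 25/6 = 37/6 ≈ 6.1667)
S(n, b) = -37/6 (S(n, b) = 0 - 1*37/6 = 0 - 37/6 = -37/6)
(34743 + S(-187, (-7 - 5)*(-6)))*(p(125) - 26980) = (34743 - 37/6)*(56 - 26980) = (208421/6)*(-26924) = -2805763502/3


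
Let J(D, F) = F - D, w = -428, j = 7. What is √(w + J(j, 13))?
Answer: I*√422 ≈ 20.543*I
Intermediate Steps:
√(w + J(j, 13)) = √(-428 + (13 - 1*7)) = √(-428 + (13 - 7)) = √(-428 + 6) = √(-422) = I*√422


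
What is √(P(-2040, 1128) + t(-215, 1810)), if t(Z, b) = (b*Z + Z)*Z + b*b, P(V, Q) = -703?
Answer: 2*√21747218 ≈ 9326.8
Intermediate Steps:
t(Z, b) = b² + Z*(Z + Z*b) (t(Z, b) = (Z*b + Z)*Z + b² = (Z + Z*b)*Z + b² = Z*(Z + Z*b) + b² = b² + Z*(Z + Z*b))
√(P(-2040, 1128) + t(-215, 1810)) = √(-703 + ((-215)² + 1810² + 1810*(-215)²)) = √(-703 + (46225 + 3276100 + 1810*46225)) = √(-703 + (46225 + 3276100 + 83667250)) = √(-703 + 86989575) = √86988872 = 2*√21747218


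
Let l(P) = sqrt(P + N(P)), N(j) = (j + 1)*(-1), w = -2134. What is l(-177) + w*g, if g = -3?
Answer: 6402 + I ≈ 6402.0 + 1.0*I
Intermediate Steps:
N(j) = -1 - j (N(j) = (1 + j)*(-1) = -1 - j)
l(P) = I (l(P) = sqrt(P + (-1 - P)) = sqrt(-1) = I)
l(-177) + w*g = I - 2134*(-3) = I + 6402 = 6402 + I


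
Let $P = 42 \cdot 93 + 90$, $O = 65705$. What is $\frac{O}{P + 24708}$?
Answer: $\frac{65705}{28704} \approx 2.2891$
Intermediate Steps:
$P = 3996$ ($P = 3906 + 90 = 3996$)
$\frac{O}{P + 24708} = \frac{65705}{3996 + 24708} = \frac{65705}{28704}$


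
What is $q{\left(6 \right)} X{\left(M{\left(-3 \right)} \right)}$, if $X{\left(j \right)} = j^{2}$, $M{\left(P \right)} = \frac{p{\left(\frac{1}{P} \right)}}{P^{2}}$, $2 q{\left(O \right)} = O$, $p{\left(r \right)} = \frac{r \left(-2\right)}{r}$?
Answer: $\frac{4}{27} \approx 0.14815$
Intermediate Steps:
$p{\left(r \right)} = -2$ ($p{\left(r \right)} = \frac{\left(-2\right) r}{r} = -2$)
$q{\left(O \right)} = \frac{O}{2}$
$M{\left(P \right)} = - \frac{2}{P^{2}}$
$q{\left(6 \right)} X{\left(M{\left(-3 \right)} \right)} = \frac{1}{2} \cdot 6 \left(- \frac{2}{9}\right)^{2} = 3 \left(\left(-2\right) \frac{1}{9}\right)^{2} = 3 \left(- \frac{2}{9}\right)^{2} = 3 \cdot \frac{4}{81} = \frac{4}{27}$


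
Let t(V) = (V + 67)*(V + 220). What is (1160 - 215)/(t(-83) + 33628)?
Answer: 945/31436 ≈ 0.030061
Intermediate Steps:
t(V) = (67 + V)*(220 + V)
(1160 - 215)/(t(-83) + 33628) = (1160 - 215)/((14740 + (-83)² + 287*(-83)) + 33628) = 945/((14740 + 6889 - 23821) + 33628) = 945/(-2192 + 33628) = 945/31436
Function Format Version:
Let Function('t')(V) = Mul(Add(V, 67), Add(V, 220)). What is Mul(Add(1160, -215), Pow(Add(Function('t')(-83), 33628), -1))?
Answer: Rational(945, 31436) ≈ 0.030061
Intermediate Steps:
Function('t')(V) = Mul(Add(67, V), Add(220, V))
Mul(Add(1160, -215), Pow(Add(Function('t')(-83), 33628), -1)) = Mul(Add(1160, -215), Pow(Add(Add(14740, Pow(-83, 2), Mul(287, -83)), 33628), -1)) = Mul(945, Pow(Add(Add(14740, 6889, -23821), 33628), -1)) = Mul(945, Pow(Add(-2192, 33628), -1)) = Mul(945, Pow(31436, -1)) = Mul(945, Rational(1, 31436)) = Rational(945, 31436)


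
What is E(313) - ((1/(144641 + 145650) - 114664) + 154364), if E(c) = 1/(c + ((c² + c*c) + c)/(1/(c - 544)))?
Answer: -522450245995927559/13159955817388 ≈ -39700.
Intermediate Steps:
E(c) = 1/(c + (-544 + c)*(c + 2*c²)) (E(c) = 1/(c + ((c² + c²) + c)/(1/(-544 + c))) = 1/(c + (2*c² + c)*(-544 + c)) = 1/(c + (c + 2*c²)*(-544 + c)) = 1/(c + (-544 + c)*(c + 2*c²)))
E(313) - ((1/(144641 + 145650) - 114664) + 154364) = 1/(313*(-543 - 1087*313 + 2*313²)) - ((1/(144641 + 145650) - 114664) + 154364) = 1/(313*(-543 - 340231 + 2*97969)) - ((1/290291 - 114664) + 154364) = 1/(313*(-543 - 340231 + 195938)) - ((1/290291 - 114664) + 154364) = (1/313)/(-144836) - (-33285927223/290291 + 154364) = (1/313)*(-1/144836) - 1*11524552701/290291 = -1/45333668 - 11524552701/290291 = -522450245995927559/13159955817388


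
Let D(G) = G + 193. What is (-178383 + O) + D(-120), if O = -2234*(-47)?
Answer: -73312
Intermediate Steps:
D(G) = 193 + G
O = 104998
(-178383 + O) + D(-120) = (-178383 + 104998) + (193 - 120) = -73385 + 73 = -73312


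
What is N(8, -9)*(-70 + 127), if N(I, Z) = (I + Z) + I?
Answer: 399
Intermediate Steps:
N(I, Z) = Z + 2*I
N(8, -9)*(-70 + 127) = (-9 + 2*8)*(-70 + 127) = (-9 + 16)*57 = 7*57 = 399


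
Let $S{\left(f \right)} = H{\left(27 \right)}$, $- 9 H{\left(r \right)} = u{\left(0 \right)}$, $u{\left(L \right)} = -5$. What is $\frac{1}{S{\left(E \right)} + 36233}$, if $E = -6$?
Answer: $\frac{9}{326102} \approx 2.7599 \cdot 10^{-5}$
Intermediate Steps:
$H{\left(r \right)} = \frac{5}{9}$ ($H{\left(r \right)} = \left(- \frac{1}{9}\right) \left(-5\right) = \frac{5}{9}$)
$S{\left(f \right)} = \frac{5}{9}$
$\frac{1}{S{\left(E \right)} + 36233} = \frac{1}{\frac{5}{9} + 36233} = \frac{1}{\frac{326102}{9}} = \frac{9}{326102}$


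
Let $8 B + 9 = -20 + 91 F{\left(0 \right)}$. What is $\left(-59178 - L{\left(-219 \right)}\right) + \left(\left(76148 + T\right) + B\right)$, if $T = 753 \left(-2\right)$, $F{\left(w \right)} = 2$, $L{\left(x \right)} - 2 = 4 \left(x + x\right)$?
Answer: $\frac{137865}{8} \approx 17233.0$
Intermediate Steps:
$L{\left(x \right)} = 2 + 8 x$ ($L{\left(x \right)} = 2 + 4 \left(x + x\right) = 2 + 4 \cdot 2 x = 2 + 8 x$)
$T = -1506$
$B = \frac{153}{8}$ ($B = - \frac{9}{8} + \frac{-20 + 91 \cdot 2}{8} = - \frac{9}{8} + \frac{-20 + 182}{8} = - \frac{9}{8} + \frac{1}{8} \cdot 162 = - \frac{9}{8} + \frac{81}{4} = \frac{153}{8} \approx 19.125$)
$\left(-59178 - L{\left(-219 \right)}\right) + \left(\left(76148 + T\right) + B\right) = \left(-59178 - \left(2 + 8 \left(-219\right)\right)\right) + \left(\left(76148 - 1506\right) + \frac{153}{8}\right) = \left(-59178 - \left(2 - 1752\right)\right) + \left(74642 + \frac{153}{8}\right) = \left(-59178 - -1750\right) + \frac{597289}{8} = \left(-59178 + 1750\right) + \frac{597289}{8} = -57428 + \frac{597289}{8} = \frac{137865}{8}$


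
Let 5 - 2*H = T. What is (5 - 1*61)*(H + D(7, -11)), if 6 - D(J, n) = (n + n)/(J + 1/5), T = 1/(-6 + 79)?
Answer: -424900/657 ≈ -646.73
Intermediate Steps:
T = 1/73 ≈ 0.013699
D(J, n) = 6 - 2*n/(⅕ + J) (D(J, n) = 6 - (n + n)/(J + 1/5) = 6 - 2*n/(J + ⅕) = 6 - 2*n/(⅕ + J))
H = 182/73 (H = 5/2 - ½*1/73 = 5/2 - 1/146 = 182/73 ≈ 2.4931)
(5 - 1*61)*(H + D(7, -11)) = (5 - 1*61)*(182/73 + 2*(3 - 5*(-11) + 15*7)/(1 + 5*7)) = (5 - 61)*(182/73 + 2*(3 + 55 + 105)/(1 + 35)) = -56*(182/73 + 2*163/36) = -56*(182/73 + 2*(1/36)*163) = -56*(182/73 + 163/18) = -56*15175/1314 = -424900/657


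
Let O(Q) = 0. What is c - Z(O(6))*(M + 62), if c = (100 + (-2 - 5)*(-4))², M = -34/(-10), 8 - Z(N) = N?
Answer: 79304/5 ≈ 15861.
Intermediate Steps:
Z(N) = 8 - N
M = 17/5 (M = -34*(-⅒) = 17/5 ≈ 3.4000)
c = 16384 (c = (100 - 7*(-4))² = (100 + 28)² = 128² = 16384)
c - Z(O(6))*(M + 62) = 16384 - (8 - 1*0)*(17/5 + 62) = 16384 - (8 + 0)*327/5 = 16384 - 8*327/5 = 16384 - 1*2616/5 = 16384 - 2616/5 = 79304/5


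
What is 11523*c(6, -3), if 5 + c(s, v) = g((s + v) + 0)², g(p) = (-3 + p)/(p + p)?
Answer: -57615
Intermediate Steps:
g(p) = (-3 + p)/(2*p) (g(p) = (-3 + p)/((2*p)) = (-3 + p)*(1/(2*p)) = (-3 + p)/(2*p))
c(s, v) = -5 + (-3 + s + v)²/(4*(s + v)²) (c(s, v) = -5 + ((-3 + ((s + v) + 0))/(2*((s + v) + 0)))² = -5 + ((-3 + (s + v))/(2*(s + v)))² = -5 + ((-3 + s + v)/(2*(s + v)))² = -5 + (-3 + s + v)²/(4*(s + v)²))
11523*c(6, -3) = 11523*(-5 + (-3 + 6 - 3)²/(4*(6 - 3)²)) = 11523*(-5 + (¼)*0²/3²) = 11523*(-5 + (¼)*(⅑)*0) = 11523*(-5 + 0) = 11523*(-5) = -57615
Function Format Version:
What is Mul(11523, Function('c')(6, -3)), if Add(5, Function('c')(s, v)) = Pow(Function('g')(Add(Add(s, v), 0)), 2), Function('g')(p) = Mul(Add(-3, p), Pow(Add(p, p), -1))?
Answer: -57615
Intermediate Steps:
Function('g')(p) = Mul(Rational(1, 2), Pow(p, -1), Add(-3, p)) (Function('g')(p) = Mul(Add(-3, p), Pow(Mul(2, p), -1)) = Mul(Add(-3, p), Mul(Rational(1, 2), Pow(p, -1))) = Mul(Rational(1, 2), Pow(p, -1), Add(-3, p)))
Function('c')(s, v) = Add(-5, Mul(Rational(1, 4), Pow(Add(s, v), -2), Pow(Add(-3, s, v), 2))) (Function('c')(s, v) = Add(-5, Pow(Mul(Rational(1, 2), Pow(Add(Add(s, v), 0), -1), Add(-3, Add(Add(s, v), 0))), 2)) = Add(-5, Pow(Mul(Rational(1, 2), Pow(Add(s, v), -1), Add(-3, Add(s, v))), 2)) = Add(-5, Pow(Mul(Rational(1, 2), Pow(Add(s, v), -1), Add(-3, s, v)), 2)) = Add(-5, Mul(Rational(1, 4), Pow(Add(s, v), -2), Pow(Add(-3, s, v), 2))))
Mul(11523, Function('c')(6, -3)) = Mul(11523, Add(-5, Mul(Rational(1, 4), Pow(Add(6, -3), -2), Pow(Add(-3, 6, -3), 2)))) = Mul(11523, Add(-5, Mul(Rational(1, 4), Pow(3, -2), Pow(0, 2)))) = Mul(11523, Add(-5, Mul(Rational(1, 4), Rational(1, 9), 0))) = Mul(11523, Add(-5, 0)) = Mul(11523, -5) = -57615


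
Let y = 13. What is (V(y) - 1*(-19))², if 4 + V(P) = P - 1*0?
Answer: 784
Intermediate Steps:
V(P) = -4 + P (V(P) = -4 + (P - 1*0) = -4 + (P + 0) = -4 + P)
(V(y) - 1*(-19))² = ((-4 + 13) - 1*(-19))² = (9 + 19)² = 28² = 784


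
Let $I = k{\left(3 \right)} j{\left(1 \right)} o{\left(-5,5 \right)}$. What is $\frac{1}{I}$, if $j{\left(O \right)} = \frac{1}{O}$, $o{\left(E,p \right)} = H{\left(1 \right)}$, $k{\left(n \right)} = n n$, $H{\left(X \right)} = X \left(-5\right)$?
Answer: $- \frac{1}{45} \approx -0.022222$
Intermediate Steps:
$H{\left(X \right)} = - 5 X$
$k{\left(n \right)} = n^{2}$
$o{\left(E,p \right)} = -5$ ($o{\left(E,p \right)} = \left(-5\right) 1 = -5$)
$I = -45$ ($I = \frac{3^{2}}{1} \left(-5\right) = 9 \cdot 1 \left(-5\right) = 9 \left(-5\right) = -45$)
$\frac{1}{I} = \frac{1}{-45} = - \frac{1}{45}$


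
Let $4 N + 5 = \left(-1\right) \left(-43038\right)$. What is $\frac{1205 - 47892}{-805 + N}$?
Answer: $- \frac{186748}{39813} \approx -4.6906$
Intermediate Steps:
$N = \frac{43033}{4}$ ($N = - \frac{5}{4} + \frac{\left(-1\right) \left(-43038\right)}{4} = - \frac{5}{4} + \frac{1}{4} \cdot 43038 = - \frac{5}{4} + \frac{21519}{2} = \frac{43033}{4} \approx 10758.0$)
$\frac{1205 - 47892}{-805 + N} = \frac{1205 - 47892}{-805 + \frac{43033}{4}} = - \frac{46687}{\frac{39813}{4}} = \left(-46687\right) \frac{4}{39813} = - \frac{186748}{39813}$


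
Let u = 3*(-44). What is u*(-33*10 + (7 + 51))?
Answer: 35904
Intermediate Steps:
u = -132
u*(-33*10 + (7 + 51)) = -132*(-33*10 + (7 + 51)) = -132*(-330 + 58) = -132*(-272) = 35904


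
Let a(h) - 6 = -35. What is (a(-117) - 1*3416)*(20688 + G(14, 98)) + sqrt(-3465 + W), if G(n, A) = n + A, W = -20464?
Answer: -71656000 + I*sqrt(23929) ≈ -7.1656e+7 + 154.69*I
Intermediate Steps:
a(h) = -29 (a(h) = 6 - 35 = -29)
G(n, A) = A + n
(a(-117) - 1*3416)*(20688 + G(14, 98)) + sqrt(-3465 + W) = (-29 - 1*3416)*(20688 + (98 + 14)) + sqrt(-3465 - 20464) = (-29 - 3416)*(20688 + 112) + sqrt(-23929) = -3445*20800 + I*sqrt(23929) = -71656000 + I*sqrt(23929)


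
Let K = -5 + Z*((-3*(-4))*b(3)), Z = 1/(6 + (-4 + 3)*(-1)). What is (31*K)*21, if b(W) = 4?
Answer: 1209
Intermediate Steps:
Z = ⅐ (Z = 1/(6 - 1*(-1)) = 1/(6 + 1) = 1/7 = ⅐ ≈ 0.14286)
K = 13/7 (K = -5 + (-3*(-4)*4)/7 = -5 + (12*4)/7 = -5 + (⅐)*48 = -5 + 48/7 = 13/7 ≈ 1.8571)
(31*K)*21 = (31*(13/7))*21 = (403/7)*21 = 1209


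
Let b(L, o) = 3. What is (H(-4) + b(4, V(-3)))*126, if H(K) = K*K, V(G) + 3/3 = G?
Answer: 2394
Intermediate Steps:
V(G) = -1 + G
H(K) = K²
(H(-4) + b(4, V(-3)))*126 = ((-4)² + 3)*126 = (16 + 3)*126 = 19*126 = 2394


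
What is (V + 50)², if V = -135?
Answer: 7225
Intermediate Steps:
(V + 50)² = (-135 + 50)² = (-85)² = 7225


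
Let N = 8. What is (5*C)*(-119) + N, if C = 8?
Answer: -4752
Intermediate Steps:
(5*C)*(-119) + N = (5*8)*(-119) + 8 = 40*(-119) + 8 = -4760 + 8 = -4752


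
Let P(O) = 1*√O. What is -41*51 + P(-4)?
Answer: -2091 + 2*I ≈ -2091.0 + 2.0*I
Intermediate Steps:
P(O) = √O
-41*51 + P(-4) = -41*51 + √(-4) = -2091 + 2*I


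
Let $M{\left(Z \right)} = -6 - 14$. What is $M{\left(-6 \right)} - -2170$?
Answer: $2150$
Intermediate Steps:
$M{\left(Z \right)} = -20$
$M{\left(-6 \right)} - -2170 = -20 - -2170 = -20 + 2170 = 2150$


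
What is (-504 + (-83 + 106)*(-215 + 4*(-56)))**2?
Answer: 112381201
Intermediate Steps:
(-504 + (-83 + 106)*(-215 + 4*(-56)))**2 = (-504 + 23*(-215 - 224))**2 = (-504 + 23*(-439))**2 = (-504 - 10097)**2 = (-10601)**2 = 112381201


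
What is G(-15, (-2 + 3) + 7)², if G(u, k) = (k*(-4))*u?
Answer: 230400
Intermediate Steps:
G(u, k) = -4*k*u (G(u, k) = (-4*k)*u = -4*k*u)
G(-15, (-2 + 3) + 7)² = (-4*((-2 + 3) + 7)*(-15))² = (-4*(1 + 7)*(-15))² = (-4*8*(-15))² = 480² = 230400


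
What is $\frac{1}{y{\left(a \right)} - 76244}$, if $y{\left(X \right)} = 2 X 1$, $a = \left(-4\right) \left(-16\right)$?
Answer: $- \frac{1}{76116} \approx -1.3138 \cdot 10^{-5}$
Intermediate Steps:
$a = 64$
$y{\left(X \right)} = 2 X$
$\frac{1}{y{\left(a \right)} - 76244} = \frac{1}{2 \cdot 64 - 76244} = \frac{1}{128 - 76244} = \frac{1}{-76116} = - \frac{1}{76116}$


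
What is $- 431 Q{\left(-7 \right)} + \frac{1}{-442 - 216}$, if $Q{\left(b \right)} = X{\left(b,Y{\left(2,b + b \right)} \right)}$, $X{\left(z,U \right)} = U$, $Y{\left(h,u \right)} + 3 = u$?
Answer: $\frac{4821165}{658} \approx 7327.0$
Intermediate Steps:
$Y{\left(h,u \right)} = -3 + u$
$Q{\left(b \right)} = -3 + 2 b$ ($Q{\left(b \right)} = -3 + \left(b + b\right) = -3 + 2 b$)
$- 431 Q{\left(-7 \right)} + \frac{1}{-442 - 216} = - 431 \left(-3 + 2 \left(-7\right)\right) + \frac{1}{-442 - 216} = - 431 \left(-3 - 14\right) + \frac{1}{-658} = \left(-431\right) \left(-17\right) - \frac{1}{658} = 7327 - \frac{1}{658} = \frac{4821165}{658}$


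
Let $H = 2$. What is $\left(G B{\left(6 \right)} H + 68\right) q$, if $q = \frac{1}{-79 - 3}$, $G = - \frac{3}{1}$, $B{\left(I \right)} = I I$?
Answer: $\frac{74}{41} \approx 1.8049$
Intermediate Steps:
$B{\left(I \right)} = I^{2}$
$G = -3$ ($G = \left(-3\right) 1 = -3$)
$q = - \frac{1}{82}$ ($q = \frac{1}{-82} = - \frac{1}{82} \approx -0.012195$)
$\left(G B{\left(6 \right)} H + 68\right) q = \left(- 3 \cdot 6^{2} \cdot 2 + 68\right) \left(- \frac{1}{82}\right) = \left(\left(-3\right) 36 \cdot 2 + 68\right) \left(- \frac{1}{82}\right) = \left(\left(-108\right) 2 + 68\right) \left(- \frac{1}{82}\right) = \left(-216 + 68\right) \left(- \frac{1}{82}\right) = \left(-148\right) \left(- \frac{1}{82}\right) = \frac{74}{41}$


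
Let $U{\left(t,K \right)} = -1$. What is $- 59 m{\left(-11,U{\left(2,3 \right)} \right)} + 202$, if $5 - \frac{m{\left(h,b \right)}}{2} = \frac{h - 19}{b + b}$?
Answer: $1382$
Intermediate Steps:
$m{\left(h,b \right)} = 10 - \frac{-19 + h}{b}$ ($m{\left(h,b \right)} = 10 - 2 \frac{h - 19}{b + b} = 10 - 2 \frac{-19 + h}{2 b} = 10 - \frac{-19 + h}{b}$)
$- 59 m{\left(-11,U{\left(2,3 \right)} \right)} + 202 = - 59 \frac{19 - -11 + 10 \left(-1\right)}{-1} + 202 = - 59 \left(- (19 + 11 - 10)\right) + 202 = - 59 \left(\left(-1\right) 20\right) + 202 = \left(-59\right) \left(-20\right) + 202 = 1180 + 202 = 1382$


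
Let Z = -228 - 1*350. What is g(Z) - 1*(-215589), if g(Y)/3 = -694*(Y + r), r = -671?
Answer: 2816007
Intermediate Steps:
Z = -578 (Z = -228 - 350 = -578)
g(Y) = 1397022 - 2082*Y (g(Y) = 3*(-694*(Y - 671)) = 3*(-694*(-671 + Y)) = 3*(465674 - 694*Y) = 1397022 - 2082*Y)
g(Z) - 1*(-215589) = (1397022 - 2082*(-578)) - 1*(-215589) = (1397022 + 1203396) + 215589 = 2600418 + 215589 = 2816007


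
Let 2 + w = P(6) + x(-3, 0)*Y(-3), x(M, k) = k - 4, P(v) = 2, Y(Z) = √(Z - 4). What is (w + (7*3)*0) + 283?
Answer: 283 - 4*I*√7 ≈ 283.0 - 10.583*I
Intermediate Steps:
Y(Z) = √(-4 + Z)
x(M, k) = -4 + k
w = -4*I*√7 (w = -2 + (2 + (-4 + 0)*√(-4 - 3)) = -2 + (2 - 4*I*√7) = -4*I*√7 ≈ -10.583*I)
(w + (7*3)*0) + 283 = (-4*I*√7 + (7*3)*0) + 283 = (-4*I*√7 + 21*0) + 283 = (-4*I*√7 + 0) + 283 = -4*I*√7 + 283 = 283 - 4*I*√7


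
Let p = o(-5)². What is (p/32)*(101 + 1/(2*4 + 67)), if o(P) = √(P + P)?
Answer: -947/30 ≈ -31.567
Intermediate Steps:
o(P) = √2*√P (o(P) = √(2*P) = √2*√P)
p = -10 (p = (√2*√(-5))² = (√2*(I*√5))² = (I*√10)² = -10)
(p/32)*(101 + 1/(2*4 + 67)) = (-10/32)*(101 + 1/(2*4 + 67)) = (-10*1/32)*(101 + 1/(8 + 67)) = -5*(101 + 1/75)/16 = -5/16*7576/75 = -947/30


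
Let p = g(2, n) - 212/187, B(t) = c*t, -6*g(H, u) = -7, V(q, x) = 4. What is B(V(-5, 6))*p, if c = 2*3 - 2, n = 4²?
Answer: 296/561 ≈ 0.52763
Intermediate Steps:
n = 16
g(H, u) = 7/6 (g(H, u) = -⅙*(-7) = 7/6)
c = 4 (c = 6 - 2 = 4)
B(t) = 4*t
p = 37/1122 (p = 7/6 - 212/187 = 37/1122 ≈ 0.032977)
B(V(-5, 6))*p = (4*4)*(37/1122) = 16*(37/1122) = 296/561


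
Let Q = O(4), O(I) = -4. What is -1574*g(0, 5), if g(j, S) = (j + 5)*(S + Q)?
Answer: -7870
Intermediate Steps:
Q = -4
g(j, S) = (-4 + S)*(5 + j) (g(j, S) = (j + 5)*(S - 4) = (5 + j)*(-4 + S) = (-4 + S)*(5 + j))
-1574*g(0, 5) = -1574*(-20 - 4*0 + 5*5 + 5*0) = -1574*(-20 + 0 + 25 + 0) = -1574*5 = -7870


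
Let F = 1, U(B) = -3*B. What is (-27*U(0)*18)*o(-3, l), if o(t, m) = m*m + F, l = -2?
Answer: 0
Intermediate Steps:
o(t, m) = 1 + m² (o(t, m) = m*m + 1 = m² + 1 = 1 + m²)
(-27*U(0)*18)*o(-3, l) = (-(-81)*0*18)*(1 + (-2)²) = (-27*0*18)*(1 + 4) = (0*18)*5 = 0*5 = 0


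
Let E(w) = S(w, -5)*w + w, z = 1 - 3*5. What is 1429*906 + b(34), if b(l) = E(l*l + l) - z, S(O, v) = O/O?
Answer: 1297068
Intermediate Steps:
S(O, v) = 1
z = -14 (z = 1 - 15 = -14)
E(w) = 2*w (E(w) = 1*w + w = w + w = 2*w)
b(l) = 14 + 2*l + 2*l² (b(l) = 2*(l*l + l) - 1*(-14) = 2*(l² + l) + 14 = 2*(l + l²) + 14 = (2*l + 2*l²) + 14 = 14 + 2*l + 2*l²)
1429*906 + b(34) = 1429*906 + (14 + 2*34*(1 + 34)) = 1294674 + (14 + 2*34*35) = 1294674 + (14 + 2380) = 1294674 + 2394 = 1297068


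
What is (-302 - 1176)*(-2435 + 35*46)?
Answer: 1219350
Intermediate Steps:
(-302 - 1176)*(-2435 + 35*46) = -1478*(-2435 + 1610) = -1478*(-825) = 1219350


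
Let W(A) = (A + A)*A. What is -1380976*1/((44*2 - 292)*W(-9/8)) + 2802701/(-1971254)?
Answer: 21766457753401/8143250274 ≈ 2672.9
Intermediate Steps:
W(A) = 2*A**2 (W(A) = (2*A)*A = 2*A**2)
-1380976*1/((44*2 - 292)*W(-9/8)) + 2802701/(-1971254) = -1380976*32/(81*(44*2 - 292)) + 2802701/(-1971254) = -1380976*32/(81*(88 - 292)) + 2802701*(-1/1971254) = -1380976/((-408*(-9/8)**2)) - 2802701/1971254 = -1380976/((-408*81/64)) - 2802701/1971254 = -1380976/((-204*81/32)) - 2802701/1971254 = -1380976/(-4131/8) - 2802701/1971254 = -1380976*(-8/4131) - 2802701/1971254 = 11047808/4131 - 2802701/1971254 = 21766457753401/8143250274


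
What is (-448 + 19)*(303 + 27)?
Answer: -141570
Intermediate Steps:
(-448 + 19)*(303 + 27) = -429*330 = -141570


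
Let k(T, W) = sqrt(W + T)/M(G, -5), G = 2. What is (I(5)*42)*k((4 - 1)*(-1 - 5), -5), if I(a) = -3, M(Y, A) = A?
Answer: 126*I*sqrt(23)/5 ≈ 120.85*I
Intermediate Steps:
k(T, W) = -sqrt(T + W)/5 (k(T, W) = sqrt(W + T)/(-5) = sqrt(T + W)*(-1/5) = -sqrt(T + W)/5)
(I(5)*42)*k((4 - 1)*(-1 - 5), -5) = (-3*42)*(-sqrt((4 - 1)*(-1 - 5) - 5)/5) = -(-126)*sqrt(3*(-6) - 5)/5 = -(-126)*sqrt(-18 - 5)/5 = -(-126)*sqrt(-23)/5 = -(-126)*I*sqrt(23)/5 = 126*I*sqrt(23)/5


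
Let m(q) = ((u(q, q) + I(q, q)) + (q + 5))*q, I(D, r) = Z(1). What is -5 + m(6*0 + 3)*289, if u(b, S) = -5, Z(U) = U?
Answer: 3463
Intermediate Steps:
I(D, r) = 1
m(q) = q*(1 + q) (m(q) = ((-5 + 1) + (q + 5))*q = (-4 + (5 + q))*q = (1 + q)*q = q*(1 + q))
-5 + m(6*0 + 3)*289 = -5 + ((6*0 + 3)*(1 + (6*0 + 3)))*289 = -5 + ((0 + 3)*(1 + (0 + 3)))*289 = -5 + (3*(1 + 3))*289 = -5 + (3*4)*289 = -5 + 12*289 = -5 + 3468 = 3463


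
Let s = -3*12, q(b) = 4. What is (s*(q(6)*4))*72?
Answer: -41472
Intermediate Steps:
s = -36
(s*(q(6)*4))*72 = -144*4*72 = -36*16*72 = -576*72 = -41472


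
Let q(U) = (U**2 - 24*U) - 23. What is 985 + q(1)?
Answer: 939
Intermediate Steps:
q(U) = -23 + U**2 - 24*U
985 + q(1) = 985 + (-23 + 1**2 - 24*1) = 985 + (-23 + 1 - 24) = 985 - 46 = 939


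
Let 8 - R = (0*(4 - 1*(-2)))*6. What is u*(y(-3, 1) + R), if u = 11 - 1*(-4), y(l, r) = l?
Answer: 75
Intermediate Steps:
R = 8 (R = 8 - 0*(4 - 1*(-2))*6 = 8 - 0*(4 + 2)*6 = 8 - 0*6*6 = 8 - 0*6 = 8 - 1*0 = 8 + 0 = 8)
u = 15 (u = 11 + 4 = 15)
u*(y(-3, 1) + R) = 15*(-3 + 8) = 15*5 = 75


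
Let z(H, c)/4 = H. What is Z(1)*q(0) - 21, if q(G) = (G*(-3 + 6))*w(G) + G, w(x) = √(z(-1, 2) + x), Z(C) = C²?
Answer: -21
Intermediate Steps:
z(H, c) = 4*H
w(x) = √(-4 + x) (w(x) = √(4*(-1) + x) = √(-4 + x))
q(G) = G + 3*G*√(-4 + G) (q(G) = (G*(-3 + 6))*√(-4 + G) + G = (G*3)*√(-4 + G) + G = (3*G)*√(-4 + G) + G = 3*G*√(-4 + G) + G = G + 3*G*√(-4 + G))
Z(1)*q(0) - 21 = 1²*(0*(1 + 3*√(-4 + 0))) - 21 = 1*(0*(1 + 3*√(-4))) - 21 = 1*(0*(1 + 3*(2*I))) - 21 = 1*(0*(1 + 6*I)) - 21 = 1*0 - 21 = 0 - 21 = -21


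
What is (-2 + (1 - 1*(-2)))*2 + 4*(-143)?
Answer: -570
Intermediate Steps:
(-2 + (1 - 1*(-2)))*2 + 4*(-143) = (-2 + (1 + 2))*2 - 572 = (-2 + 3)*2 - 572 = 1*2 - 572 = 2 - 572 = -570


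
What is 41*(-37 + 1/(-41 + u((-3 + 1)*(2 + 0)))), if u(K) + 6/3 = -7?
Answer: -75891/50 ≈ -1517.8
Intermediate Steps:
u(K) = -9 (u(K) = -2 - 7 = -9)
41*(-37 + 1/(-41 + u((-3 + 1)*(2 + 0)))) = 41*(-37 + 1/(-41 - 9)) = 41*(-37 + 1/(-50)) = 41*(-37 - 1/50) = 41*(-1851/50) = -75891/50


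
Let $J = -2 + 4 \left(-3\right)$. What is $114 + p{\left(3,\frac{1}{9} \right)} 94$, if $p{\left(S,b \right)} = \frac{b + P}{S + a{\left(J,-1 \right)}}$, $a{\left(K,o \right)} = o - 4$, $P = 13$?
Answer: $- \frac{4520}{9} \approx -502.22$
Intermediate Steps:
$J = -14$ ($J = -2 - 12 = -14$)
$a{\left(K,o \right)} = -4 + o$
$p{\left(S,b \right)} = \frac{13 + b}{-5 + S}$ ($p{\left(S,b \right)} = \frac{b + 13}{S - 5} = \frac{13 + b}{S - 5} = \frac{13 + b}{-5 + S}$)
$114 + p{\left(3,\frac{1}{9} \right)} 94 = 114 + \frac{13 + \frac{1}{9}}{-5 + 3} \cdot 94 = 114 + \frac{13 + \frac{1}{9}}{-2} \cdot 94 = 114 + \left(- \frac{1}{2}\right) \frac{118}{9} \cdot 94 = 114 - \frac{5546}{9} = - \frac{4520}{9}$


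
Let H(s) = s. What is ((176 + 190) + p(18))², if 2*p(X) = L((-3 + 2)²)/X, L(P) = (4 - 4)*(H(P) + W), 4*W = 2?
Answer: 133956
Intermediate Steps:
W = ½ (W = (¼)*2 = ½ ≈ 0.50000)
L(P) = 0 (L(P) = (4 - 4)*(P + ½) = 0*(½ + P) = 0)
p(X) = 0 (p(X) = (0/X)/2 = (½)*0 = 0)
((176 + 190) + p(18))² = ((176 + 190) + 0)² = (366 + 0)² = 366² = 133956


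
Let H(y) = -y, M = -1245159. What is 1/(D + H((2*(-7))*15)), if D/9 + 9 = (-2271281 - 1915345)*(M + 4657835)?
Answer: -1/128588382640455 ≈ -7.7768e-15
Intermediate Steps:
D = -128588382640665 (D = -81 + 9*((-2271281 - 1915345)*(-1245159 + 4657835)) = -81 + 9*(-4186626*3412676) = -81 + 9*(-14287598071176) = -81 - 128588382640584 = -128588382640665)
1/(D + H((2*(-7))*15)) = 1/(-128588382640665 - 2*(-7)*15) = 1/(-128588382640665 - (-14)*15) = 1/(-128588382640665 - 1*(-210)) = 1/(-128588382640665 + 210) = 1/(-128588382640455) = -1/128588382640455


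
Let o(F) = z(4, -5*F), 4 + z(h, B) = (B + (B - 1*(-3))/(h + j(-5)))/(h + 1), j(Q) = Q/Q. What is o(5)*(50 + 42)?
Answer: -22724/25 ≈ -908.96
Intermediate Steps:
j(Q) = 1
z(h, B) = -4 + (B + (3 + B)/(1 + h))/(1 + h) (z(h, B) = -4 + (B + (B - 1*(-3))/(h + 1))/(h + 1) = -4 + (B + (B + 3)/(1 + h))/(1 + h) = -4 + (B + (3 + B)/(1 + h))/(1 + h))
o(F) = -97/25 - 6*F/5 (o(F) = (-1 - 8*4 - 4*4² + 2*(-5*F) - 5*F*4)/(1 + 4² + 2*4) = (-1 - 32 - 4*16 - 10*F - 20*F)/(1 + 16 + 8) = (-1 - 32 - 64 - 10*F - 20*F)/25 = (-97 - 30*F)/25 = -97/25 - 6*F/5)
o(5)*(50 + 42) = (-97/25 - 6/5*5)*(50 + 42) = (-97/25 - 6)*92 = -247/25*92 = -22724/25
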